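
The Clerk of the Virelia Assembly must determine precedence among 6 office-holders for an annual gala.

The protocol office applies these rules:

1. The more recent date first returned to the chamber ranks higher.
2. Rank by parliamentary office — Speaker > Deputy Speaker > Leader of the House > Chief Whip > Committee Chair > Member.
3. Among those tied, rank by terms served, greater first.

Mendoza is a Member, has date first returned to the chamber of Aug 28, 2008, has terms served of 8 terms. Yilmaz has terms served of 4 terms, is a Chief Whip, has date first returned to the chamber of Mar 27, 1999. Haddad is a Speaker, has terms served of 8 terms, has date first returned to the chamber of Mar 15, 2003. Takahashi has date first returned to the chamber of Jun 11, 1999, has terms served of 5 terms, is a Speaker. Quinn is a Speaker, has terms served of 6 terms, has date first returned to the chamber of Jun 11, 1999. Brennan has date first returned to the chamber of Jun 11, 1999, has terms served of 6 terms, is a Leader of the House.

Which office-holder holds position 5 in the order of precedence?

By date first returned to the chamber (later first): Mendoza (Aug 28, 2008); then Haddad (Mar 15, 2003); then Quinn, Takahashi and Brennan (each Jun 11, 1999); then Yilmaz (Mar 27, 1999).
Among Quinn, Takahashi and Brennan, by parliamentary office: Quinn and Takahashi (Speaker) before Brennan (Leader of the House).
Among Quinn and Takahashi, by terms served (higher first): Quinn (6 terms) before Takahashi (5 terms).
Order: Mendoza, Haddad, Quinn, Takahashi, Brennan, Yilmaz.

Brennan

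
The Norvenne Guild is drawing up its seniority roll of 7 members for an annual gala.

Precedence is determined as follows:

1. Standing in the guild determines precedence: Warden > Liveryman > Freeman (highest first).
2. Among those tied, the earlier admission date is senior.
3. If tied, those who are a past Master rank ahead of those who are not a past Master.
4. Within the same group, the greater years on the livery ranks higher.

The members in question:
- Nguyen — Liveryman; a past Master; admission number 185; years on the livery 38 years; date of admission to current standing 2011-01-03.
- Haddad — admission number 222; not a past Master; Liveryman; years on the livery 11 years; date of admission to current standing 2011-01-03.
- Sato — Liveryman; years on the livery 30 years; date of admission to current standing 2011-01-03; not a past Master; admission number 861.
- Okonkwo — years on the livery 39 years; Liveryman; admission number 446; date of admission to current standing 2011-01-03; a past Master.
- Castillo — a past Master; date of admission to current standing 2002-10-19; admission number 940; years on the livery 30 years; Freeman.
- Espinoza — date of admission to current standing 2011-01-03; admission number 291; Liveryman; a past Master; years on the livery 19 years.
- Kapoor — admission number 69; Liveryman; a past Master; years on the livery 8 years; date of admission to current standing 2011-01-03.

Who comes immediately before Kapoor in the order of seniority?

Espinoza

By standing in the guild: Okonkwo, Nguyen, Espinoza, Kapoor, Sato and Haddad (Liveryman); then Castillo (Freeman).
Okonkwo, Nguyen, Espinoza, Kapoor, Sato and Haddad all have date of admission to current standing 2011-01-03, so the next rule applies.
Among Okonkwo, Nguyen, Espinoza, Kapoor, Sato and Haddad, a past Master before not a past Master: Okonkwo, Nguyen, Espinoza and Kapoor (a past Master) before Sato and Haddad (not a past Master).
Among Okonkwo, Nguyen, Espinoza and Kapoor, by years on the livery (higher first): Okonkwo (39 years) before Nguyen (38 years) before Espinoza (19 years) before Kapoor (8 years).
Among Sato and Haddad, by years on the livery (higher first): Sato (30 years) before Haddad (11 years).
Order: Okonkwo, Nguyen, Espinoza, Kapoor, Sato, Haddad, Castillo.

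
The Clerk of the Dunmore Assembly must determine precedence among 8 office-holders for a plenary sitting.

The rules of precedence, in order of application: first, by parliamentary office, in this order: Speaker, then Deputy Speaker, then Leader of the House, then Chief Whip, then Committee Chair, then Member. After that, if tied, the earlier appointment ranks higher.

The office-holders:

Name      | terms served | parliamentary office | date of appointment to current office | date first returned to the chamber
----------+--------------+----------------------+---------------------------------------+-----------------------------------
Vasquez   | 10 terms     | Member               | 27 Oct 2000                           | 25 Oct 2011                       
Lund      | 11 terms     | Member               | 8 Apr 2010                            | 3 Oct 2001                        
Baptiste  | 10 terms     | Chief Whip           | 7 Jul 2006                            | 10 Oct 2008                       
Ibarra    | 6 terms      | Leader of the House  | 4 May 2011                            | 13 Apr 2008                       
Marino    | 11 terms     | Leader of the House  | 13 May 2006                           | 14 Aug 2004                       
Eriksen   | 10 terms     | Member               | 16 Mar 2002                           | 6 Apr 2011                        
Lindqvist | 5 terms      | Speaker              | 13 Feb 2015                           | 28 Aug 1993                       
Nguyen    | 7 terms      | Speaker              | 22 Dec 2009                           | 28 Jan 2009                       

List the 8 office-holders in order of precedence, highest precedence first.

Nguyen, Lindqvist, Marino, Ibarra, Baptiste, Vasquez, Eriksen, Lund

By parliamentary office: Nguyen and Lindqvist (Speaker); then Marino and Ibarra (Leader of the House); then Baptiste (Chief Whip); then Vasquez, Eriksen and Lund (Member).
Among Nguyen and Lindqvist, by date of appointment to current office (earlier first): Nguyen (22 Dec 2009) before Lindqvist (13 Feb 2015).
Among Marino and Ibarra, by date of appointment to current office (earlier first): Marino (13 May 2006) before Ibarra (4 May 2011).
Among Vasquez, Eriksen and Lund, by date of appointment to current office (earlier first): Vasquez (27 Oct 2000) before Eriksen (16 Mar 2002) before Lund (8 Apr 2010).
Full order: Nguyen, Lindqvist, Marino, Ibarra, Baptiste, Vasquez, Eriksen, Lund.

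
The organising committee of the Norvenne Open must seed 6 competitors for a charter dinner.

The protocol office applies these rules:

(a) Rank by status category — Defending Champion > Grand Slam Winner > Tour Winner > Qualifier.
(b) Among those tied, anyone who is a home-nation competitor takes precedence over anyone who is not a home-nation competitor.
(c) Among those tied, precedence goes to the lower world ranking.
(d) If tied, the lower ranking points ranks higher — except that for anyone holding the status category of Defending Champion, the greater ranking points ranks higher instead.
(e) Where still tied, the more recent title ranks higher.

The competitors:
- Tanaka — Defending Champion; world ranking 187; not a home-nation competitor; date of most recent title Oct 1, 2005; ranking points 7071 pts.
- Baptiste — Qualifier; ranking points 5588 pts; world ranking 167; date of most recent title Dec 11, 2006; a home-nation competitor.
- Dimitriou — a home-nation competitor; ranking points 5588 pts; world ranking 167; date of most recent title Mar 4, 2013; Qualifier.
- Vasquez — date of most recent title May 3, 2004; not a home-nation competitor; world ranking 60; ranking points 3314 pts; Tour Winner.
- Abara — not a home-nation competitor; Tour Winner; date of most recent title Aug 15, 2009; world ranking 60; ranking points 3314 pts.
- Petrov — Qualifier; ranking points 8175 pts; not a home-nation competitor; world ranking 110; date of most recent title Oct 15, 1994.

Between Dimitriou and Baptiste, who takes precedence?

Dimitriou

By status category: Tanaka (Defending Champion); then Abara and Vasquez (Tour Winner); then Dimitriou, Baptiste and Petrov (Qualifier).
Abara and Vasquez are each not a home-nation competitor, so the next rule applies.
Abara and Vasquez both have world ranking 60, so the next rule applies.
Abara and Vasquez both have ranking points 3314 pts, so the next rule applies.
Among Abara and Vasquez, by date of most recent title (later first): Abara (Aug 15, 2009) before Vasquez (May 3, 2004).
Among Dimitriou, Baptiste and Petrov, a home-nation competitor before not a home-nation competitor: Dimitriou and Baptiste (a home-nation competitor) before Petrov (not a home-nation competitor).
Dimitriou and Baptiste both have world ranking 167, so the next rule applies.
Dimitriou and Baptiste both have ranking points 5588 pts, so the next rule applies.
Among Dimitriou and Baptiste, by date of most recent title (later first): Dimitriou (Mar 4, 2013) before Baptiste (Dec 11, 2006).
So Dimitriou takes precedence.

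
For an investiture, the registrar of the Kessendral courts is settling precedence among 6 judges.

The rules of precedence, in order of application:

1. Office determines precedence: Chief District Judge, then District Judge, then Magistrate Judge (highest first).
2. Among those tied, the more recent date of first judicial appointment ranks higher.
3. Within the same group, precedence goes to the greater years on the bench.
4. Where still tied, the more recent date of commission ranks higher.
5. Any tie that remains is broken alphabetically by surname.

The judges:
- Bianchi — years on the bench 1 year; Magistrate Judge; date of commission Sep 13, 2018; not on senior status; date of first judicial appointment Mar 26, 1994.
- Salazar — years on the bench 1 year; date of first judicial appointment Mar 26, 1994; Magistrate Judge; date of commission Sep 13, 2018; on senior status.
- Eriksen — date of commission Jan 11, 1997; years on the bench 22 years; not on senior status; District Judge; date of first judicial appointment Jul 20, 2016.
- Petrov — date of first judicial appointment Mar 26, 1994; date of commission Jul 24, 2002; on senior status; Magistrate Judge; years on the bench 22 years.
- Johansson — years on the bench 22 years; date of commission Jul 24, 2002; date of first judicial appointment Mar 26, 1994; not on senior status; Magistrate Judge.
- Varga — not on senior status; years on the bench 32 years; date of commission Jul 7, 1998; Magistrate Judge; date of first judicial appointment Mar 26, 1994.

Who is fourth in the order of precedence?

By office: Eriksen (District Judge); then Varga, Johansson, Petrov, Bianchi and Salazar (Magistrate Judge).
Varga, Johansson, Petrov, Bianchi and Salazar all have date of first judicial appointment Mar 26, 1994, so the next rule applies.
Among Varga, Johansson, Petrov, Bianchi and Salazar, by years on the bench (higher first): Varga (32 years) before Johansson and Petrov (22 years) before Bianchi and Salazar (1 year).
Johansson and Petrov both have date of commission Jul 24, 2002, so the next rule applies.
Among Johansson and Petrov, alphabetically by surname: Johansson before Petrov.
Bianchi and Salazar both have date of commission Sep 13, 2018, so the next rule applies.
Among Bianchi and Salazar, alphabetically by surname: Bianchi before Salazar.
Order: Eriksen, Varga, Johansson, Petrov, Bianchi, Salazar.

Petrov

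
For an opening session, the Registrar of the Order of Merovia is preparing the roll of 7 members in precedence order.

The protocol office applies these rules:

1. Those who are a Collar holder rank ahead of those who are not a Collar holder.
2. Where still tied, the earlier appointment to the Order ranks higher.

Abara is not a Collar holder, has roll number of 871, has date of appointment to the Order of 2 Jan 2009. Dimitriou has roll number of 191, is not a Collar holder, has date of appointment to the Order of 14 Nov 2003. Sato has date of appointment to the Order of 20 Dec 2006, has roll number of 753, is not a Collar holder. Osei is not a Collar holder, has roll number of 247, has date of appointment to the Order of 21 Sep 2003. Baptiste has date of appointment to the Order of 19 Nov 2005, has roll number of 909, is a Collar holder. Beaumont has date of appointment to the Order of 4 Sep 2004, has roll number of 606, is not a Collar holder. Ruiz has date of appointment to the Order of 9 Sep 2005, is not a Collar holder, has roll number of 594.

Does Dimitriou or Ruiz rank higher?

Dimitriou

By the first rule: Baptiste (a Collar holder); then Osei, Dimitriou, Beaumont, Ruiz, Sato and Abara (each not a Collar holder).
Among Osei, Dimitriou, Beaumont, Ruiz, Sato and Abara, by date of appointment to the Order (earlier first): Osei (21 Sep 2003) before Dimitriou (14 Nov 2003) before Beaumont (4 Sep 2004) before Ruiz (9 Sep 2005) before Sato (20 Dec 2006) before Abara (2 Jan 2009).
So Dimitriou takes precedence.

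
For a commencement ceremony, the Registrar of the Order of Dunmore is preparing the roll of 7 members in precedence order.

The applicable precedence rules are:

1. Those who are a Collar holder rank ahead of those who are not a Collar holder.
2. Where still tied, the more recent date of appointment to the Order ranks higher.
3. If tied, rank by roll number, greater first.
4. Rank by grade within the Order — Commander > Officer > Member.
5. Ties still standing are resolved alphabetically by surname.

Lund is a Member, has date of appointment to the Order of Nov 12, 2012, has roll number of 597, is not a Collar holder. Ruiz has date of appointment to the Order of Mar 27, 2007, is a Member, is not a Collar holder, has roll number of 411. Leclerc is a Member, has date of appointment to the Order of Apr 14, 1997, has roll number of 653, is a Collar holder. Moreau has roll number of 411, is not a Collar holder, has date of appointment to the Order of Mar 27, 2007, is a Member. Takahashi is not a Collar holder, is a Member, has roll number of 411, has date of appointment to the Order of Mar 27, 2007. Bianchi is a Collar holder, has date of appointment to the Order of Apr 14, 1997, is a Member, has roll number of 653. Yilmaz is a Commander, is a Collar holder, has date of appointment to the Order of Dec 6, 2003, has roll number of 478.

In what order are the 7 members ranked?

Yilmaz, Bianchi, Leclerc, Lund, Moreau, Ruiz, Takahashi

By the first rule: Yilmaz, Bianchi and Leclerc (each a Collar holder); then Lund, Moreau, Ruiz and Takahashi (each not a Collar holder).
Among Yilmaz, Bianchi and Leclerc, by date of appointment to the Order (later first): Yilmaz (Dec 6, 2003) before Bianchi and Leclerc (Apr 14, 1997).
Bianchi and Leclerc both have roll number 653, so the next rule applies.
Bianchi and Leclerc are each Member, so the next rule applies.
Among Bianchi and Leclerc, alphabetically by surname: Bianchi before Leclerc.
Among Lund, Moreau, Ruiz and Takahashi, by date of appointment to the Order (later first): Lund (Nov 12, 2012) before Moreau, Ruiz and Takahashi (Mar 27, 2007).
Moreau, Ruiz and Takahashi all have roll number 411, so the next rule applies.
Moreau, Ruiz and Takahashi are each Member, so the next rule applies.
Among Moreau, Ruiz and Takahashi, alphabetically by surname: Moreau before Ruiz before Takahashi.
Full order: Yilmaz, Bianchi, Leclerc, Lund, Moreau, Ruiz, Takahashi.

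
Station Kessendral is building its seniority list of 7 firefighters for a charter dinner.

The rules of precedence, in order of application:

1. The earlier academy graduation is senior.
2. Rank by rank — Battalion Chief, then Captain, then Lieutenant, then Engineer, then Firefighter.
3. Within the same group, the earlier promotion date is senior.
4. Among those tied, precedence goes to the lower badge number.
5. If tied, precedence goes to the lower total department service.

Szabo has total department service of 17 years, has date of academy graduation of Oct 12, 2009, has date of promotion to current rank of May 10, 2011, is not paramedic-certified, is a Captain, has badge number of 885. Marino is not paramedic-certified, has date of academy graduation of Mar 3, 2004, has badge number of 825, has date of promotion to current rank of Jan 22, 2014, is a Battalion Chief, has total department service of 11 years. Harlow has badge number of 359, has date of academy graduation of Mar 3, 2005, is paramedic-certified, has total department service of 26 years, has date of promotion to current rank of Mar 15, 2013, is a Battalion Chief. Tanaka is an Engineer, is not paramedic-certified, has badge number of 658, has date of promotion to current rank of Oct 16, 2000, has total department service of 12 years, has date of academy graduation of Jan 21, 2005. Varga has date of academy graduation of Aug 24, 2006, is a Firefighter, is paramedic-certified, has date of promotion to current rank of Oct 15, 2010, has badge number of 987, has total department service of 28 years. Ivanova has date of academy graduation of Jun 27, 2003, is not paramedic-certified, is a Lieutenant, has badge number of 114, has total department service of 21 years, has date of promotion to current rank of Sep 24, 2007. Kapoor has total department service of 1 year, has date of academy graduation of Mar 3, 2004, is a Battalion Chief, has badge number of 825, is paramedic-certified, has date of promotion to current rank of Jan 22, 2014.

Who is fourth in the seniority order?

By date of academy graduation (earlier first): Ivanova (Jun 27, 2003); then Kapoor and Marino (both Mar 3, 2004); then Tanaka (Jan 21, 2005); then Harlow (Mar 3, 2005); then Varga (Aug 24, 2006); then Szabo (Oct 12, 2009).
Kapoor and Marino are each Battalion Chief, so the next rule applies.
Kapoor and Marino both have date of promotion to current rank Jan 22, 2014, so the next rule applies.
Kapoor and Marino both have badge number 825, so the next rule applies.
Among Kapoor and Marino, by total department service (lower first): Kapoor (1 year) before Marino (11 years).
Order: Ivanova, Kapoor, Marino, Tanaka, Harlow, Varga, Szabo.

Tanaka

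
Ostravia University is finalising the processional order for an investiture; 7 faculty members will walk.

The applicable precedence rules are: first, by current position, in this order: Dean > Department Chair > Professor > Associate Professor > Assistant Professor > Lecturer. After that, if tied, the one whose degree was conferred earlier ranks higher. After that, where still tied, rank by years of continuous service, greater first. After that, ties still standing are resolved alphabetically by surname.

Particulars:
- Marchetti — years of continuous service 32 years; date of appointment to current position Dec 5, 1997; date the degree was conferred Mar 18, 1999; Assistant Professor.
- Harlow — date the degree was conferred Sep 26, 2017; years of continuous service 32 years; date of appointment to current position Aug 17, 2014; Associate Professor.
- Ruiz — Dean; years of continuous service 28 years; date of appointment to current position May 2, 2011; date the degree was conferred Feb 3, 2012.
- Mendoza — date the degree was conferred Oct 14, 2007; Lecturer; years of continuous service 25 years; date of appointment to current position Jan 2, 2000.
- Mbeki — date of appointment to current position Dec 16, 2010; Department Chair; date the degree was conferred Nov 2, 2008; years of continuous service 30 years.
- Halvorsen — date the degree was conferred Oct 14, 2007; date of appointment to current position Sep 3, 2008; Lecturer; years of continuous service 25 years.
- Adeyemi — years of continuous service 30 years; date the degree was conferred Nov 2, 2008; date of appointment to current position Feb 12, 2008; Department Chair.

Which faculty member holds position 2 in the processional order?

By current position: Ruiz (Dean); then Adeyemi and Mbeki (Department Chair); then Harlow (Associate Professor); then Marchetti (Assistant Professor); then Halvorsen and Mendoza (Lecturer).
Adeyemi and Mbeki both have date the degree was conferred Nov 2, 2008, so the next rule applies.
Adeyemi and Mbeki both have years of continuous service 30 years, so the next rule applies.
Among Adeyemi and Mbeki, alphabetically by surname: Adeyemi before Mbeki.
Halvorsen and Mendoza both have date the degree was conferred Oct 14, 2007, so the next rule applies.
Halvorsen and Mendoza both have years of continuous service 25 years, so the next rule applies.
Among Halvorsen and Mendoza, alphabetically by surname: Halvorsen before Mendoza.
Order: Ruiz, Adeyemi, Mbeki, Harlow, Marchetti, Halvorsen, Mendoza.

Adeyemi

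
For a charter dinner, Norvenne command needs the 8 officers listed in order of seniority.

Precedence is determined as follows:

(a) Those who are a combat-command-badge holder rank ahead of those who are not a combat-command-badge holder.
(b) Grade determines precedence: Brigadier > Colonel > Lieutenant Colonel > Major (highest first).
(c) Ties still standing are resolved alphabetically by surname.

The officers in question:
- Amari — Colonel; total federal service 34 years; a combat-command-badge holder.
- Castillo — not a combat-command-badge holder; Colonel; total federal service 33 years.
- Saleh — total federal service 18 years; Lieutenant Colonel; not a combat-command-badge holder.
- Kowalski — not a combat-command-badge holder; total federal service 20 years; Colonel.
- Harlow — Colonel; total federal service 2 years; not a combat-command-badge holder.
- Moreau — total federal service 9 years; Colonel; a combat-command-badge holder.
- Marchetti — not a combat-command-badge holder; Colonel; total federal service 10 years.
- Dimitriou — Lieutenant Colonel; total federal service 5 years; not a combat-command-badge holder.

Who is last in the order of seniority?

Saleh

By the first rule: Amari and Moreau (both a combat-command-badge holder); then Castillo, Harlow, Kowalski, Marchetti, Dimitriou and Saleh (each not a combat-command-badge holder).
Amari and Moreau are each Colonel, so the next rule applies.
Among Amari and Moreau, alphabetically by surname: Amari before Moreau.
Among Castillo, Harlow, Kowalski, Marchetti, Dimitriou and Saleh, by grade: Castillo, Harlow, Kowalski and Marchetti (Colonel) before Dimitriou and Saleh (Lieutenant Colonel).
Among Castillo, Harlow, Kowalski and Marchetti, alphabetically by surname: Castillo before Harlow before Kowalski before Marchetti.
Among Dimitriou and Saleh, alphabetically by surname: Dimitriou before Saleh.
Order: Amari, Moreau, Castillo, Harlow, Kowalski, Marchetti, Dimitriou, Saleh.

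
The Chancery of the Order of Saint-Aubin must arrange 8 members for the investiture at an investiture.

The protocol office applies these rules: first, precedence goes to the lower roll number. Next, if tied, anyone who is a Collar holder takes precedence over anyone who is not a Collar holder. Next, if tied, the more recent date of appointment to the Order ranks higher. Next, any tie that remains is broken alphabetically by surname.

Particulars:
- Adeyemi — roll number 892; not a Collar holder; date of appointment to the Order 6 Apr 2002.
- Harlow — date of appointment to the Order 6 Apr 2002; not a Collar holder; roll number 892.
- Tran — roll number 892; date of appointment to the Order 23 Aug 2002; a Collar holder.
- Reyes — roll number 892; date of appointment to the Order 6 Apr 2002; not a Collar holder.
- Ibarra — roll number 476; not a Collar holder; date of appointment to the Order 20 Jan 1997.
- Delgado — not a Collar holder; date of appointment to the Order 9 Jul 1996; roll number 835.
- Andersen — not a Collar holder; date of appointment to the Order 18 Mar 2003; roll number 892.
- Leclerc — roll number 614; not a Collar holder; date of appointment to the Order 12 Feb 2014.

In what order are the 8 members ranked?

Ibarra, Leclerc, Delgado, Tran, Andersen, Adeyemi, Harlow, Reyes

By roll number (lower first): Ibarra (476); then Leclerc (614); then Delgado (835); then Tran, Andersen, Adeyemi, Harlow and Reyes (each 892).
Among Tran, Andersen, Adeyemi, Harlow and Reyes, a Collar holder before not a Collar holder: Tran (a Collar holder) before Andersen, Adeyemi, Harlow and Reyes (not a Collar holder).
Among Andersen, Adeyemi, Harlow and Reyes, by date of appointment to the Order (later first): Andersen (18 Mar 2003) before Adeyemi, Harlow and Reyes (6 Apr 2002).
Among Adeyemi, Harlow and Reyes, alphabetically by surname: Adeyemi before Harlow before Reyes.
Full order: Ibarra, Leclerc, Delgado, Tran, Andersen, Adeyemi, Harlow, Reyes.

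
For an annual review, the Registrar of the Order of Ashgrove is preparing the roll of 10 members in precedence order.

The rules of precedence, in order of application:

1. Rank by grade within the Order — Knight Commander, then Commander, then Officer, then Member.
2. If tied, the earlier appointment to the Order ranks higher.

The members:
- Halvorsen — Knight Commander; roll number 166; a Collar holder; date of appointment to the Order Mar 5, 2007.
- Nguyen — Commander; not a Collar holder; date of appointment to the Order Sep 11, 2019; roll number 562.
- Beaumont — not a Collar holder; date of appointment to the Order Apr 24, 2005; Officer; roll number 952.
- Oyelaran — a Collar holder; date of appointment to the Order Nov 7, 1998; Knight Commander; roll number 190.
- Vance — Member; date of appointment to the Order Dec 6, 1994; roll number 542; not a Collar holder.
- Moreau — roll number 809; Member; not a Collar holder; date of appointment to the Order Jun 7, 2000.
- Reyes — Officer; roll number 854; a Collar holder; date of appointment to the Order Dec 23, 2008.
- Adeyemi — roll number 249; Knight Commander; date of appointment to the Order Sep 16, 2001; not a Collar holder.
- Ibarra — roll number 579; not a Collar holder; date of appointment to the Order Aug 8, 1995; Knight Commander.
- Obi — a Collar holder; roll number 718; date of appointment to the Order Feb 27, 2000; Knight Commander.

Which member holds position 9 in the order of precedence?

Vance

By grade within the Order: Ibarra, Oyelaran, Obi, Adeyemi and Halvorsen (Knight Commander); then Nguyen (Commander); then Beaumont and Reyes (Officer); then Vance and Moreau (Member).
Among Ibarra, Oyelaran, Obi, Adeyemi and Halvorsen, by date of appointment to the Order (earlier first): Ibarra (Aug 8, 1995) before Oyelaran (Nov 7, 1998) before Obi (Feb 27, 2000) before Adeyemi (Sep 16, 2001) before Halvorsen (Mar 5, 2007).
Among Beaumont and Reyes, by date of appointment to the Order (earlier first): Beaumont (Apr 24, 2005) before Reyes (Dec 23, 2008).
Among Vance and Moreau, by date of appointment to the Order (earlier first): Vance (Dec 6, 1994) before Moreau (Jun 7, 2000).
Order: Ibarra, Oyelaran, Obi, Adeyemi, Halvorsen, Nguyen, Beaumont, Reyes, Vance, Moreau.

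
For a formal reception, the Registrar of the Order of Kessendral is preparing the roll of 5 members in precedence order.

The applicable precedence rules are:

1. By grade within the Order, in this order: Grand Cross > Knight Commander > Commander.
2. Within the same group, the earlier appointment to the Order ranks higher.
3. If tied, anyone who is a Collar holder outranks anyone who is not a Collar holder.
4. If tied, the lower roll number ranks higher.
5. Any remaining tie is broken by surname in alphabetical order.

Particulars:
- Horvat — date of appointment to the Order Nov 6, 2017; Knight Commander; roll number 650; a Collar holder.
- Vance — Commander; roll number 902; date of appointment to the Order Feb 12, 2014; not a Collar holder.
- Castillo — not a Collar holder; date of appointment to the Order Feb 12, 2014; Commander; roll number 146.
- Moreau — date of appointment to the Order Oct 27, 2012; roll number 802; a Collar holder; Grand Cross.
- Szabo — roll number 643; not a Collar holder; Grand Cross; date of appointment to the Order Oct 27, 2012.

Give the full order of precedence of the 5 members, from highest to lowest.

By grade within the Order: Moreau and Szabo (Grand Cross); then Horvat (Knight Commander); then Castillo and Vance (Commander).
Moreau and Szabo both have date of appointment to the Order Oct 27, 2012, so the next rule applies.
Among Moreau and Szabo, a Collar holder before not a Collar holder: Moreau (a Collar holder) before Szabo (not a Collar holder).
Castillo and Vance both have date of appointment to the Order Feb 12, 2014, so the next rule applies.
Castillo and Vance are each not a Collar holder, so the next rule applies.
Among Castillo and Vance, by roll number (lower first): Castillo (146) before Vance (902).
Full order: Moreau, Szabo, Horvat, Castillo, Vance.

Moreau, Szabo, Horvat, Castillo, Vance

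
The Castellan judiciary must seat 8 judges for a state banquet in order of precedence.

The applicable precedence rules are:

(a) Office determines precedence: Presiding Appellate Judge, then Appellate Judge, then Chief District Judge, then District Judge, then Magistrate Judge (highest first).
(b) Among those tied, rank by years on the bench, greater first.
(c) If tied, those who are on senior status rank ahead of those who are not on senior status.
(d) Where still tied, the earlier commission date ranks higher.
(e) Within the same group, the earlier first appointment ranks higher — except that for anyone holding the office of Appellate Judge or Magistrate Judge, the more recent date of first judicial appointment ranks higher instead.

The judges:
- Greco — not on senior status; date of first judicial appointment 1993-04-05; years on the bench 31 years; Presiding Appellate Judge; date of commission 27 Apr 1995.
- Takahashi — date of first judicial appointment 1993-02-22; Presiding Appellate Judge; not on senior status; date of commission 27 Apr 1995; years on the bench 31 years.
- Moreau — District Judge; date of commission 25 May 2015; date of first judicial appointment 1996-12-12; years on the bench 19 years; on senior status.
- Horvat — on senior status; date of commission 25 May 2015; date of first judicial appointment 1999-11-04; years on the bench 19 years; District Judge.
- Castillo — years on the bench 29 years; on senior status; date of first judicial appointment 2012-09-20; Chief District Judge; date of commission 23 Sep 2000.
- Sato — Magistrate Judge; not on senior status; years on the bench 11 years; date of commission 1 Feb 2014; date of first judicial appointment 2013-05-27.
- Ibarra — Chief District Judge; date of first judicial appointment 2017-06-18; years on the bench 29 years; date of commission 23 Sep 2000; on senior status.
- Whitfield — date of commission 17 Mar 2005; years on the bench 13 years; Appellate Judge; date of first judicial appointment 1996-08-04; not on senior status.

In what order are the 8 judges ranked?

By office: Takahashi and Greco (Presiding Appellate Judge); then Whitfield (Appellate Judge); then Castillo and Ibarra (Chief District Judge); then Moreau and Horvat (District Judge); then Sato (Magistrate Judge).
Takahashi and Greco both have years on the bench 31 years, so the next rule applies.
Takahashi and Greco are each not on senior status, so the next rule applies.
Takahashi and Greco both have date of commission 27 Apr 1995, so the next rule applies.
Among Takahashi and Greco, by date of first judicial appointment (earlier first): Takahashi (1993-02-22) before Greco (1993-04-05).
Castillo and Ibarra both have years on the bench 29 years, so the next rule applies.
Castillo and Ibarra are each on senior status, so the next rule applies.
Castillo and Ibarra both have date of commission 23 Sep 2000, so the next rule applies.
Among Castillo and Ibarra, by date of first judicial appointment (earlier first): Castillo (2012-09-20) before Ibarra (2017-06-18).
Moreau and Horvat both have years on the bench 19 years, so the next rule applies.
Moreau and Horvat are each on senior status, so the next rule applies.
Moreau and Horvat both have date of commission 25 May 2015, so the next rule applies.
Among Moreau and Horvat, by date of first judicial appointment (earlier first): Moreau (1996-12-12) before Horvat (1999-11-04).
Full order: Takahashi, Greco, Whitfield, Castillo, Ibarra, Moreau, Horvat, Sato.

Takahashi, Greco, Whitfield, Castillo, Ibarra, Moreau, Horvat, Sato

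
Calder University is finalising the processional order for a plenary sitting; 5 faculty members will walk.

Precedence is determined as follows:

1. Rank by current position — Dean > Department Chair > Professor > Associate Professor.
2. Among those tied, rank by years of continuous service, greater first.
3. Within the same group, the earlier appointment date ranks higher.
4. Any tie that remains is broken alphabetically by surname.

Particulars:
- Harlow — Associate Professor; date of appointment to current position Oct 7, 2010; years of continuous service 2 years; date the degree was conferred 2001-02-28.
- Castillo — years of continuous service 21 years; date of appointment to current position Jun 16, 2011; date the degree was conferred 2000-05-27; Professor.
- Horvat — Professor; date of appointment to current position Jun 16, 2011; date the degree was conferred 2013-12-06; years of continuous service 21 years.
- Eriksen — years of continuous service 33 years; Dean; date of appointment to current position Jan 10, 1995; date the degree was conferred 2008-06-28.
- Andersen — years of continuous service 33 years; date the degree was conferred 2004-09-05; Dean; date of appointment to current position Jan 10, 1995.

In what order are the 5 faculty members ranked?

By current position: Andersen and Eriksen (Dean); then Castillo and Horvat (Professor); then Harlow (Associate Professor).
Andersen and Eriksen both have years of continuous service 33 years, so the next rule applies.
Andersen and Eriksen both have date of appointment to current position Jan 10, 1995, so the next rule applies.
Among Andersen and Eriksen, alphabetically by surname: Andersen before Eriksen.
Castillo and Horvat both have years of continuous service 21 years, so the next rule applies.
Castillo and Horvat both have date of appointment to current position Jun 16, 2011, so the next rule applies.
Among Castillo and Horvat, alphabetically by surname: Castillo before Horvat.
Full order: Andersen, Eriksen, Castillo, Horvat, Harlow.

Andersen, Eriksen, Castillo, Horvat, Harlow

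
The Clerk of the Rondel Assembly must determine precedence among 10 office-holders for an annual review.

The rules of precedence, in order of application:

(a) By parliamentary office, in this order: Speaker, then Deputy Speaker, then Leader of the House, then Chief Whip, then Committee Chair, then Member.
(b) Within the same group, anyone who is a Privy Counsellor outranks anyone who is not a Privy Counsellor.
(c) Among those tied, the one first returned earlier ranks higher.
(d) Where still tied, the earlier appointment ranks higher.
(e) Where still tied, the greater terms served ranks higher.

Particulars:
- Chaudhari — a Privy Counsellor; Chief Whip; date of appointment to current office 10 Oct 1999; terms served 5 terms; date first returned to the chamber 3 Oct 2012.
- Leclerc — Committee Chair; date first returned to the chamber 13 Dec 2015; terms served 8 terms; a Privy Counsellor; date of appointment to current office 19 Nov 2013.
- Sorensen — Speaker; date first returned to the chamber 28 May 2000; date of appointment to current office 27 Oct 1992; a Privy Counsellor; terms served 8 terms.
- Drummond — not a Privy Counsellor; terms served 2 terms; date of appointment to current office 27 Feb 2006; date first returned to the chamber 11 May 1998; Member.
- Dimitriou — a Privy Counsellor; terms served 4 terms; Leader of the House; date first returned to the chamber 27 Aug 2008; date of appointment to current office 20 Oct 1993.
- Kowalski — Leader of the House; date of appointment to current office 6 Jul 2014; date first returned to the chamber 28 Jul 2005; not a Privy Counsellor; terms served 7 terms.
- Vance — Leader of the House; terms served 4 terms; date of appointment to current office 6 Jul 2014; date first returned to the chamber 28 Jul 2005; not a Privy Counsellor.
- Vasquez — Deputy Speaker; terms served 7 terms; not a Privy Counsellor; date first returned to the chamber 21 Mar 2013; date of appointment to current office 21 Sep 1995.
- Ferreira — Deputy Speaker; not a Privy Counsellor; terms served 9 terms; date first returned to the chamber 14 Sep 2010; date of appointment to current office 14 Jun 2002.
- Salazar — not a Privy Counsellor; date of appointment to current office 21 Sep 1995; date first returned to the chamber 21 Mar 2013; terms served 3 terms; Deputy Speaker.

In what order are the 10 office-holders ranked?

Sorensen, Ferreira, Vasquez, Salazar, Dimitriou, Kowalski, Vance, Chaudhari, Leclerc, Drummond

By parliamentary office: Sorensen (Speaker); then Ferreira, Vasquez and Salazar (Deputy Speaker); then Dimitriou, Kowalski and Vance (Leader of the House); then Chaudhari (Chief Whip); then Leclerc (Committee Chair); then Drummond (Member).
Ferreira, Vasquez and Salazar are each not a Privy Counsellor, so the next rule applies.
Among Ferreira, Vasquez and Salazar, by date first returned to the chamber (earlier first): Ferreira (14 Sep 2010) before Vasquez and Salazar (21 Mar 2013).
Vasquez and Salazar both have date of appointment to current office 21 Sep 1995, so the next rule applies.
Among Vasquez and Salazar, by terms served (higher first): Vasquez (7 terms) before Salazar (3 terms).
Among Dimitriou, Kowalski and Vance, a Privy Counsellor before not a Privy Counsellor: Dimitriou (a Privy Counsellor) before Kowalski and Vance (not a Privy Counsellor).
Kowalski and Vance both have date first returned to the chamber 28 Jul 2005, so the next rule applies.
Kowalski and Vance both have date of appointment to current office 6 Jul 2014, so the next rule applies.
Among Kowalski and Vance, by terms served (higher first): Kowalski (7 terms) before Vance (4 terms).
Full order: Sorensen, Ferreira, Vasquez, Salazar, Dimitriou, Kowalski, Vance, Chaudhari, Leclerc, Drummond.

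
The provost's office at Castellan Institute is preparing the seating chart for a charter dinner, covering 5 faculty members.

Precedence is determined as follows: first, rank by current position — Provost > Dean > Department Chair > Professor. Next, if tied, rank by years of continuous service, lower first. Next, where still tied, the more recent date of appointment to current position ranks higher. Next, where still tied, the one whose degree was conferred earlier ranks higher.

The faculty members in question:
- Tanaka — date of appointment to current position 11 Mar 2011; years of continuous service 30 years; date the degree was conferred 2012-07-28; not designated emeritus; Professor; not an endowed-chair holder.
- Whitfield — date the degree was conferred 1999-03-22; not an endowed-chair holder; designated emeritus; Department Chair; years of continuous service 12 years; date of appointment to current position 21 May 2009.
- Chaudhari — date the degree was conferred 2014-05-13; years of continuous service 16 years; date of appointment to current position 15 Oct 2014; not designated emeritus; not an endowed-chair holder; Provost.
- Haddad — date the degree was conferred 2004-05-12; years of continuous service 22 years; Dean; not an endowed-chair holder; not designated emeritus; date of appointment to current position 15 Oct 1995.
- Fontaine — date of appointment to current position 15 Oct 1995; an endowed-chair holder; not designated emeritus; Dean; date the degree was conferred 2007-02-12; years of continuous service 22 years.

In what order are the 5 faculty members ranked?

By current position: Chaudhari (Provost); then Haddad and Fontaine (Dean); then Whitfield (Department Chair); then Tanaka (Professor).
Haddad and Fontaine both have years of continuous service 22 years, so the next rule applies.
Haddad and Fontaine both have date of appointment to current position 15 Oct 1995, so the next rule applies.
Among Haddad and Fontaine, by date the degree was conferred (earlier first): Haddad (2004-05-12) before Fontaine (2007-02-12).
Full order: Chaudhari, Haddad, Fontaine, Whitfield, Tanaka.

Chaudhari, Haddad, Fontaine, Whitfield, Tanaka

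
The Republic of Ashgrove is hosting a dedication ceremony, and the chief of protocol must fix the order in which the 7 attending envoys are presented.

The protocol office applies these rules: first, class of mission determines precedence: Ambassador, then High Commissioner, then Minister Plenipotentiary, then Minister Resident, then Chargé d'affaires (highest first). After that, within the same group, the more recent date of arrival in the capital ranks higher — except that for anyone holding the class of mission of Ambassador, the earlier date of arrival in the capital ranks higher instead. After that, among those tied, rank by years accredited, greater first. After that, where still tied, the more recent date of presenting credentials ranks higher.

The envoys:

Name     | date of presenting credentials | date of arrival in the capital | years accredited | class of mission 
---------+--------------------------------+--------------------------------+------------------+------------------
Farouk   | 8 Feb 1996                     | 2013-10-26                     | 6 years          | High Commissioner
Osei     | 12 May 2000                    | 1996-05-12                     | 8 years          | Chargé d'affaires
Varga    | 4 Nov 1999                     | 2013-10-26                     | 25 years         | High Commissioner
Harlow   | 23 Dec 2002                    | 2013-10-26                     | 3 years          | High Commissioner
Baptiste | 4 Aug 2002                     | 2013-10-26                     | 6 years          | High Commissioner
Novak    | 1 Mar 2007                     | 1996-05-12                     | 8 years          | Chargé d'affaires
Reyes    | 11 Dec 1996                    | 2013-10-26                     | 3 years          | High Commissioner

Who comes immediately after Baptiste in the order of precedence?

Farouk

By class of mission: Varga, Baptiste, Farouk, Harlow and Reyes (High Commissioner); then Novak and Osei (Chargé d'affaires).
Varga, Baptiste, Farouk, Harlow and Reyes all have date of arrival in the capital 2013-10-26, so the next rule applies.
Among Varga, Baptiste, Farouk, Harlow and Reyes, by years accredited (higher first): Varga (25 years) before Baptiste and Farouk (6 years) before Harlow and Reyes (3 years).
Among Baptiste and Farouk, by date of presenting credentials (later first): Baptiste (4 Aug 2002) before Farouk (8 Feb 1996).
Among Harlow and Reyes, by date of presenting credentials (later first): Harlow (23 Dec 2002) before Reyes (11 Dec 1996).
Novak and Osei both have date of arrival in the capital 1996-05-12, so the next rule applies.
Novak and Osei both have years accredited 8 years, so the next rule applies.
Among Novak and Osei, by date of presenting credentials (later first): Novak (1 Mar 2007) before Osei (12 May 2000).
Order: Varga, Baptiste, Farouk, Harlow, Reyes, Novak, Osei.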